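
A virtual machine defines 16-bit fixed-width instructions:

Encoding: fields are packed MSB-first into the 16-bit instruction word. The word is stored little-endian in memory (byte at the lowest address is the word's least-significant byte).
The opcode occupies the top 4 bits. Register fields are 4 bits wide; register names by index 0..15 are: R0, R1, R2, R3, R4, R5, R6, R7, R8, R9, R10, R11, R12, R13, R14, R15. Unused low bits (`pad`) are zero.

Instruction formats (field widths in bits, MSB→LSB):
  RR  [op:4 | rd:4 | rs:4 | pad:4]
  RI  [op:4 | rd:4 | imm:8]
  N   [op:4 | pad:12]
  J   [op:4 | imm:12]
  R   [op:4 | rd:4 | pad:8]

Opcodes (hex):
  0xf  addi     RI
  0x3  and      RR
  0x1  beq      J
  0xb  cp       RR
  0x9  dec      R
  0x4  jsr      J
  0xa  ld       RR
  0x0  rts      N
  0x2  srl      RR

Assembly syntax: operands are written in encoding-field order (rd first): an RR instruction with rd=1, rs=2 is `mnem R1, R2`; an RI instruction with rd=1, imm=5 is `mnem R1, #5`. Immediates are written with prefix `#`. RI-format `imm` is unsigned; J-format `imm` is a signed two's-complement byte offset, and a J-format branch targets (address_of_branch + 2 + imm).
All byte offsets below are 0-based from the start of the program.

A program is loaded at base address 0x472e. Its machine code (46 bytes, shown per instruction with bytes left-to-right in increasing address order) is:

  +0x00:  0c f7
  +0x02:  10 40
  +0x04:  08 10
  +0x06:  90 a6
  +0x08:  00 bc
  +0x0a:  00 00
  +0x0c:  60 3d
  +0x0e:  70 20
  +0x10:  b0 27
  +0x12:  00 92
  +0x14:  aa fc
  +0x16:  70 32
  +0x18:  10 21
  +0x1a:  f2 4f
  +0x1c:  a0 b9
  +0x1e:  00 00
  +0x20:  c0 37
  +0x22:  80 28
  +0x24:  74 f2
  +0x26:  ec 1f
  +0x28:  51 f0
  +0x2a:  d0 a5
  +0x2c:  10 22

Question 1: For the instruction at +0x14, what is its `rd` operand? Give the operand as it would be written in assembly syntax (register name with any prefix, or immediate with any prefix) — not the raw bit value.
R12

[14] aa fc → 0xfcaa
  top 4b → 0xf → addi [RI]
  [11:8] rd=12 = R12
  [7:0] imm=170 = #170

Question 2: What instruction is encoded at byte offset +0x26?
beq #-20

[26] ec 1f → 0x1fec
  op=0x1fec>>12=0x1 ⇒ beq (J)
  imm: (w>>0)&0xfff=0xfec (s12→-20) → #-20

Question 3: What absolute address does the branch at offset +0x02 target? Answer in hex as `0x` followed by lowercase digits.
0x4742

off 0x02: read 10 40 as little → 0x4010
  opcode bits[15:12]=0x4: jsr/J
  [11:0] imm=16 = #16
  target = base 0x472e + off 0x02 + 2 + imm 16 = 0x4742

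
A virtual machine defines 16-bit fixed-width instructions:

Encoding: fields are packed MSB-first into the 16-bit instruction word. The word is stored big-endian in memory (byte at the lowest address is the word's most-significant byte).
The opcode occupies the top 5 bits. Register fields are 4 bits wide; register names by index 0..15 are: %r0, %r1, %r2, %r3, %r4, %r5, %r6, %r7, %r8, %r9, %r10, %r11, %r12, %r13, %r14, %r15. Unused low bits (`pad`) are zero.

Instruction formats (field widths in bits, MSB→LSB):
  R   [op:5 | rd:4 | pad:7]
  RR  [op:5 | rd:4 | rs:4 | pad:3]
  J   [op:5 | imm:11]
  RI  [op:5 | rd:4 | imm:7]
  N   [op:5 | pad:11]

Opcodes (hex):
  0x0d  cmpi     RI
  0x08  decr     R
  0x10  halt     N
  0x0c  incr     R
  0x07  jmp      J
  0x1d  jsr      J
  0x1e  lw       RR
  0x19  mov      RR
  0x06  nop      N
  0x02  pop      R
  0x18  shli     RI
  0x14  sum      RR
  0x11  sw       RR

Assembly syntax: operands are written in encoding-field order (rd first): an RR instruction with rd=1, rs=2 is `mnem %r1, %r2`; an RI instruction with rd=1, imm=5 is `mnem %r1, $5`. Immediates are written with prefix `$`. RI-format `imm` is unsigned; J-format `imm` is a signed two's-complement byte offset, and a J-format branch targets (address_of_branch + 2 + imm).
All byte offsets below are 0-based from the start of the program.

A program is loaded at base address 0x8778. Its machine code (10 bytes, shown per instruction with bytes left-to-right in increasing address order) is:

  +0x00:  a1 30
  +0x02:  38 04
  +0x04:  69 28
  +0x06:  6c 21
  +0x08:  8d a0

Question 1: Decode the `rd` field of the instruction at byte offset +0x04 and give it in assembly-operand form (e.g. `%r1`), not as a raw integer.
+0x04: 69 28 ⇒ word 0x6928 (big)
  opcode bits[15:11]=0xd: cmpi/RI
  rd: (w>>7)&0xf=0x2 → %r2
  imm: (w>>0)&0x7f=0x28 → $40

%r2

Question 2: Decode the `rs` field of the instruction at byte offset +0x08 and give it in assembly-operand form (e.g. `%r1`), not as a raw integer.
off 0x08: read 8d a0 as big → 0x8da0
  op=0x8da0>>11=0x11 ⇒ sw (RR)
  rd@[10:7]=0xb ⇒ %r11
  rs@[6:3]=0x4 ⇒ %r4

%r4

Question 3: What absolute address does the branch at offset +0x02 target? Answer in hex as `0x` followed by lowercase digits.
0x8780

@+02  big-endian(38 04) = 0x3804
  top 5b → 0x7 → jmp [J]
  imm: (w>>0)&0x7ff=0x4 → $4
  target = base 0x8778 + off 0x02 + 2 + imm 4 = 0x8780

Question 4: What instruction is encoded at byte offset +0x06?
[06] 6c 21 → 0x6c21
  opcode bits[15:11]=0xd: cmpi/RI
  rd@[10:7]=0x8 ⇒ %r8
  imm@[6:0]=0x21 ⇒ $33

cmpi %r8, $33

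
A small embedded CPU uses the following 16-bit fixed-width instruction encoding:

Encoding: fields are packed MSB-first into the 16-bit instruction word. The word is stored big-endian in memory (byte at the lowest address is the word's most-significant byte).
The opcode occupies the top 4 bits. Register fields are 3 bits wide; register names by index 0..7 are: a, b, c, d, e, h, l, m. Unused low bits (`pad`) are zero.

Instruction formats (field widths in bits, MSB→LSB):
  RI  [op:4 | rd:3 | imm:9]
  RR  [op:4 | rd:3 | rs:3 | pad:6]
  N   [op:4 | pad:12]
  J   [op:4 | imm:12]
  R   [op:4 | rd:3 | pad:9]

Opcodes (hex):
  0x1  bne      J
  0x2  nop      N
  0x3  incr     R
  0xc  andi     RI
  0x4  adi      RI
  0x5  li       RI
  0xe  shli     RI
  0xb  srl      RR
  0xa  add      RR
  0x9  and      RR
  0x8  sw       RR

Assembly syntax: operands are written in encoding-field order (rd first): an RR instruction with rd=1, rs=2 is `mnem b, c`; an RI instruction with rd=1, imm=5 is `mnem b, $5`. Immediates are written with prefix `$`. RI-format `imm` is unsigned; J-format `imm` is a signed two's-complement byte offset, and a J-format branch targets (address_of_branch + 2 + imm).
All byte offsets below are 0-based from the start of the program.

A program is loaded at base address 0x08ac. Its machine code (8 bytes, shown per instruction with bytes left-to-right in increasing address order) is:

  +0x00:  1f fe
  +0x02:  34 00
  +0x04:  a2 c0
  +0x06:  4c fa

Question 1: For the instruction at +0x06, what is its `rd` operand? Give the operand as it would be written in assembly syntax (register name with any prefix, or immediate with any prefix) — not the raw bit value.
@+06  big-endian(4c fa) = 0x4cfa
  top 4b → 0x4 → adi [RI]
  rd: (w>>9)&0x7=0x6 → l
  imm: (w>>0)&0x1ff=0xfa → $250

l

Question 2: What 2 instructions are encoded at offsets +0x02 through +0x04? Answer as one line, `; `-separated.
incr c; add b, d

+0x02: 34 00 ⇒ word 0x3400 (big)
  op=0x3400>>12=0x3 ⇒ incr (R)
  [11:9] rd=2 = c
+0x04: a2 c0 ⇒ word 0xa2c0 (big)
  op=0xa2c0>>12=0xa ⇒ add (RR)
  [11:9] rd=1 = b
  [8:6] rs=3 = d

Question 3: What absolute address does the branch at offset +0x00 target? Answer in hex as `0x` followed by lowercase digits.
+0x00: 1f fe ⇒ word 0x1ffe (big)
  op=0x1ffe>>12=0x1 ⇒ bne (J)
  imm@[11:0]=0xffe (s12→-2) ⇒ $-2
  target = base 0x08ac + off 0x00 + 2 + imm -2 = 0x08ac

0x08ac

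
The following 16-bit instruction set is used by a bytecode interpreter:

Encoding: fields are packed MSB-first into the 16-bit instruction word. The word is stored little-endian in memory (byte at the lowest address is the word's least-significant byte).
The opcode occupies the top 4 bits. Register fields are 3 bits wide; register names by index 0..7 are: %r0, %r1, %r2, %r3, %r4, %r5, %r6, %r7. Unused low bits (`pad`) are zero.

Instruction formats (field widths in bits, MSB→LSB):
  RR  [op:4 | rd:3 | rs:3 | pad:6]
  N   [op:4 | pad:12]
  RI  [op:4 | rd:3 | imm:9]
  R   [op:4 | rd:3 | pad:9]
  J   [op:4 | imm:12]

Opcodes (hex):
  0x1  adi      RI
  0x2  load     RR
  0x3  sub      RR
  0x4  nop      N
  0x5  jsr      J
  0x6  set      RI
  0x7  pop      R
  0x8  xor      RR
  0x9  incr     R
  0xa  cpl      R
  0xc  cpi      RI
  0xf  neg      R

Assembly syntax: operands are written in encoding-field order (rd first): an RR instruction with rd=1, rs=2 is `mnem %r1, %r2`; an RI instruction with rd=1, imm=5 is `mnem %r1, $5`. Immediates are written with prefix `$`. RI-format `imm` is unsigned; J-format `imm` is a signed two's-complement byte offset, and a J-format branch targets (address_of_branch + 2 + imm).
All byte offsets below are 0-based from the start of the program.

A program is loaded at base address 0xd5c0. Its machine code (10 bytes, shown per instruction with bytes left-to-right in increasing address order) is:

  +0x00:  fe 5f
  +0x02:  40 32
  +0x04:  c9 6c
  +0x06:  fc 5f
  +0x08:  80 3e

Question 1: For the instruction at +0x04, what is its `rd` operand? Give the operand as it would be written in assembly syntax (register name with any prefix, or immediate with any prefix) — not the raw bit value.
%r6

[04] c9 6c → 0x6cc9
  top 4b → 0x6 → set [RI]
  [11:9] rd=6 = %r6
  [8:0] imm=201 = $201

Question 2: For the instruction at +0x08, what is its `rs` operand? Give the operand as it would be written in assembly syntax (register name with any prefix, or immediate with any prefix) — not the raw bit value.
%r2

+0x08: 80 3e ⇒ word 0x3e80 (little)
  opcode bits[15:12]=0x3: sub/RR
  rd: (w>>9)&0x7=0x7 → %r7
  rs: (w>>6)&0x7=0x2 → %r2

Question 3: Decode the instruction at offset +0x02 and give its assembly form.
sub %r1, %r1

off 0x02: read 40 32 as little → 0x3240
  opcode bits[15:12]=0x3: sub/RR
  rd: (w>>9)&0x7=0x1 → %r1
  rs: (w>>6)&0x7=0x1 → %r1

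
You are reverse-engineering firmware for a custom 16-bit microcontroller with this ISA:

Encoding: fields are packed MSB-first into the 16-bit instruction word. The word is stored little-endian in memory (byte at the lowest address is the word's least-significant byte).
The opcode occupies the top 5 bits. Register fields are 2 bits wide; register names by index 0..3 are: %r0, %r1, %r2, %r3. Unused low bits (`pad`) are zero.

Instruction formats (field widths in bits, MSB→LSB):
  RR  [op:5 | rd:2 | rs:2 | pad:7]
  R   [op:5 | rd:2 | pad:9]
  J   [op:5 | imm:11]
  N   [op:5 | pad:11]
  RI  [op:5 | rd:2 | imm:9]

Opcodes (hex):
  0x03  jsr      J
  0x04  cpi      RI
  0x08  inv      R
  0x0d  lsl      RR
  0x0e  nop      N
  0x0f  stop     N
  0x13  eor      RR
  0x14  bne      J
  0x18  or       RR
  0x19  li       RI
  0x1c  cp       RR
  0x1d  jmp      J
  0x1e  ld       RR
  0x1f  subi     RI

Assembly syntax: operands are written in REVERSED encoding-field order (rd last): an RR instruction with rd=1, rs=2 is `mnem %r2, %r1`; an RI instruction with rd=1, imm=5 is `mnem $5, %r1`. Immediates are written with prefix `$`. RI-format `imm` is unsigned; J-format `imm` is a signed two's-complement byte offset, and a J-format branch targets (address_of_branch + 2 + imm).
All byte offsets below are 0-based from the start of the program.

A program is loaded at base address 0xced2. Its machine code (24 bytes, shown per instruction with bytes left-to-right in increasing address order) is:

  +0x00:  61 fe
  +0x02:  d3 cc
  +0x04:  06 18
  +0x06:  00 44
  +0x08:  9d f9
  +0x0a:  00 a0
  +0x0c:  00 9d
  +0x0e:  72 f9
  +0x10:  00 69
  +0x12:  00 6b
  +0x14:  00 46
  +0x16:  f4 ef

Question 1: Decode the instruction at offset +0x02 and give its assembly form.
+0x02: d3 cc ⇒ word 0xccd3 (little)
  opcode bits[15:11]=0x19: li/RI
  rd: (w>>9)&0x3=0x2 → %r2
  imm: (w>>0)&0x1ff=0xd3 → $211

li $211, %r2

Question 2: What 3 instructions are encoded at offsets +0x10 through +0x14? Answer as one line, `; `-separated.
lsl %r2, %r0; lsl %r2, %r1; inv %r3

[10] 00 69 → 0x6900
  opcode bits[15:11]=0xd: lsl/RR
  [10:9] rd=0 = %r0
  [8:7] rs=2 = %r2
[12] 00 6b → 0x6b00
  opcode bits[15:11]=0xd: lsl/RR
  [10:9] rd=1 = %r1
  [8:7] rs=2 = %r2
[14] 00 46 → 0x4600
  opcode bits[15:11]=0x8: inv/R
  [10:9] rd=3 = %r3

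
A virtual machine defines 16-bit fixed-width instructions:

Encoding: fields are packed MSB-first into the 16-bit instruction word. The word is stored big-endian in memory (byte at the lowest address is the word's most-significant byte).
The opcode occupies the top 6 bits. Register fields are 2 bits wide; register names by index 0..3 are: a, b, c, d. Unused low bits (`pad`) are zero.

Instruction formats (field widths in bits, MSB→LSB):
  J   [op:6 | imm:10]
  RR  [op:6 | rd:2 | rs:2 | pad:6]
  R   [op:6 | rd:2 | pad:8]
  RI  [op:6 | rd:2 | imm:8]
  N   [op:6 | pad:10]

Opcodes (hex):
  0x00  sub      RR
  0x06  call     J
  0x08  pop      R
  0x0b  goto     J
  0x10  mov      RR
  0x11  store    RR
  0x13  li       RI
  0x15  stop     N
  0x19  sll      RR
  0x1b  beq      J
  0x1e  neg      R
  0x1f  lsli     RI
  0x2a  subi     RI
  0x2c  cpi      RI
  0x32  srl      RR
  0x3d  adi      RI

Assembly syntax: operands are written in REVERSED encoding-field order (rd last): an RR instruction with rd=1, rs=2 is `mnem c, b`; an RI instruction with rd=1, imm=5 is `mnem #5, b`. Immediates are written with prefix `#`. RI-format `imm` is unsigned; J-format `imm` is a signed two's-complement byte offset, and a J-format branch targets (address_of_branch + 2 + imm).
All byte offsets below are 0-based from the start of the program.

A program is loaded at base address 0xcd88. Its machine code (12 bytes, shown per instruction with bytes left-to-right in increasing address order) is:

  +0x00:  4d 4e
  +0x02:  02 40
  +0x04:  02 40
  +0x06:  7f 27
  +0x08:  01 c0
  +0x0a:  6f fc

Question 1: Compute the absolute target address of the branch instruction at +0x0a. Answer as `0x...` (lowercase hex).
0xcd90

off 0x0a: read 6f fc as big → 0x6ffc
  opcode bits[15:10]=0x1b: beq/J
  [9:0] imm=1020 (s10→-4) = #-4
  target = base 0xcd88 + off 0x0a + 2 + imm -4 = 0xcd90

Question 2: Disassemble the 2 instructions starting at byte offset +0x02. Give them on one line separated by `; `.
off 0x02: read 02 40 as big → 0x0240
  op=0x0240>>10=0x0 ⇒ sub (RR)
  rd: (w>>8)&0x3=0x2 → c
  rs: (w>>6)&0x3=0x1 → b
off 0x04: read 02 40 as big → 0x0240
  op=0x0240>>10=0x0 ⇒ sub (RR)
  rd: (w>>8)&0x3=0x2 → c
  rs: (w>>6)&0x3=0x1 → b

sub b, c; sub b, c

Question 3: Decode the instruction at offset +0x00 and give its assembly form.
off 0x00: read 4d 4e as big → 0x4d4e
  op=0x4d4e>>10=0x13 ⇒ li (RI)
  [9:8] rd=1 = b
  [7:0] imm=78 = #78

li #78, b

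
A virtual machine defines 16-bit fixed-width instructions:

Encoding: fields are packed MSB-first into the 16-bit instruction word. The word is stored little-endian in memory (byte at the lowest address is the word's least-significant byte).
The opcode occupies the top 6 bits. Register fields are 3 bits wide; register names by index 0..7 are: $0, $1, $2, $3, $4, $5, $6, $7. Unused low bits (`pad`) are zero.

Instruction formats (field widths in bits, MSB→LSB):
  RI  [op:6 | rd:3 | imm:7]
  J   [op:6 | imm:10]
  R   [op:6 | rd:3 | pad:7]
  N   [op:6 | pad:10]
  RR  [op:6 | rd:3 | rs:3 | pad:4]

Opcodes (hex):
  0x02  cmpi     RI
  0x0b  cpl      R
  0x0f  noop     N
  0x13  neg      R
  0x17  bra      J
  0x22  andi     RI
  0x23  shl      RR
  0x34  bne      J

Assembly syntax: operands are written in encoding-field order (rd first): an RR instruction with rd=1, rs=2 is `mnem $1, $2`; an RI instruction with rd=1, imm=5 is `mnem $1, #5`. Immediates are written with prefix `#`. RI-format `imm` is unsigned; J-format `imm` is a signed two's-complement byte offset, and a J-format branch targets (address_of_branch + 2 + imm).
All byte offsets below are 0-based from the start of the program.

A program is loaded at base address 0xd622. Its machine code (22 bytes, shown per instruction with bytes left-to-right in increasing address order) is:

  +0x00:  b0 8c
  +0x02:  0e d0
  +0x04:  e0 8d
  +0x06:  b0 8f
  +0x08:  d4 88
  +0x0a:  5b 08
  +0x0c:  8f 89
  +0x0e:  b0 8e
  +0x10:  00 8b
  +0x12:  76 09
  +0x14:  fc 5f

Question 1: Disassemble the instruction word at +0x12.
+0x12: 76 09 ⇒ word 0x0976 (little)
  op=0x0976>>10=0x2 ⇒ cmpi (RI)
  [9:7] rd=2 = $2
  [6:0] imm=118 = #118

cmpi $2, #118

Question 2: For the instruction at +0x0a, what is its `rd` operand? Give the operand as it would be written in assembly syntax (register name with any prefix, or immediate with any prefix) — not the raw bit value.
$0

@+0a  little-endian(5b 08) = 0x085b
  top 6b → 0x2 → cmpi [RI]
  [9:7] rd=0 = $0
  [6:0] imm=91 = #91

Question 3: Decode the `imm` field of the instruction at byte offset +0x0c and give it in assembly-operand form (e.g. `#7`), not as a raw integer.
#15

off 0x0c: read 8f 89 as little → 0x898f
  top 6b → 0x22 → andi [RI]
  rd: (w>>7)&0x7=0x3 → $3
  imm: (w>>0)&0x7f=0xf → #15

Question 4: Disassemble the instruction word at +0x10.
@+10  little-endian(00 8b) = 0x8b00
  opcode bits[15:10]=0x22: andi/RI
  rd: (w>>7)&0x7=0x6 → $6
  imm: (w>>0)&0x7f=0x0 → #0

andi $6, #0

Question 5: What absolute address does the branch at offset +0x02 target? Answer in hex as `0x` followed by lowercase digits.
0xd634

off 0x02: read 0e d0 as little → 0xd00e
  opcode bits[15:10]=0x34: bne/J
  imm: (w>>0)&0x3ff=0xe → #14
  target = base 0xd622 + off 0x02 + 2 + imm 14 = 0xd634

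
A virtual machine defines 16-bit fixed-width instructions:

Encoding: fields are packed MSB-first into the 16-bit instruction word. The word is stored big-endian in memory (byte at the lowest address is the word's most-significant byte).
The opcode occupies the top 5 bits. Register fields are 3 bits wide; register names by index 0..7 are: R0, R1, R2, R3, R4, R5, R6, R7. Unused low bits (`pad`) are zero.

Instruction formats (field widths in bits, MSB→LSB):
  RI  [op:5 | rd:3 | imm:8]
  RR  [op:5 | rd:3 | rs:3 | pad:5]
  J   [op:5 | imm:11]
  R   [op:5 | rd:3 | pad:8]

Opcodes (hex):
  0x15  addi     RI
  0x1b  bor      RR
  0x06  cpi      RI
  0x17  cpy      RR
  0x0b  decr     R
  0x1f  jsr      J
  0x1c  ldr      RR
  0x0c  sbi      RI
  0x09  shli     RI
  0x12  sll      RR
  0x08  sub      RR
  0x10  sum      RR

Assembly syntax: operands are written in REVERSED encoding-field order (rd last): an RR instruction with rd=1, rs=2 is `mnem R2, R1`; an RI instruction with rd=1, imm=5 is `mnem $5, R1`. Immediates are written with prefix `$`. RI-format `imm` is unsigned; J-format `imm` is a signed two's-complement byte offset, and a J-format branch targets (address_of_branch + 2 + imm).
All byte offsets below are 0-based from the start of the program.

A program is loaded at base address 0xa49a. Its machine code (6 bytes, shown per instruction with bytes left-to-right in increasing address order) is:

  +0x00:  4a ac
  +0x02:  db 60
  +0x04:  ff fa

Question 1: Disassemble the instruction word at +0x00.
shli $172, R2

off 0x00: read 4a ac as big → 0x4aac
  top 5b → 0x9 → shli [RI]
  rd: (w>>8)&0x7=0x2 → R2
  imm: (w>>0)&0xff=0xac → $172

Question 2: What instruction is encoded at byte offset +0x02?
bor R3, R3

[02] db 60 → 0xdb60
  opcode bits[15:11]=0x1b: bor/RR
  [10:8] rd=3 = R3
  [7:5] rs=3 = R3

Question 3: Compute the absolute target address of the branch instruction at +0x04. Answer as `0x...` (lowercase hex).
[04] ff fa → 0xfffa
  op=0xfffa>>11=0x1f ⇒ jsr (J)
  [10:0] imm=2042 (s11→-6) = $-6
  target = base 0xa49a + off 0x04 + 2 + imm -6 = 0xa49a

0xa49a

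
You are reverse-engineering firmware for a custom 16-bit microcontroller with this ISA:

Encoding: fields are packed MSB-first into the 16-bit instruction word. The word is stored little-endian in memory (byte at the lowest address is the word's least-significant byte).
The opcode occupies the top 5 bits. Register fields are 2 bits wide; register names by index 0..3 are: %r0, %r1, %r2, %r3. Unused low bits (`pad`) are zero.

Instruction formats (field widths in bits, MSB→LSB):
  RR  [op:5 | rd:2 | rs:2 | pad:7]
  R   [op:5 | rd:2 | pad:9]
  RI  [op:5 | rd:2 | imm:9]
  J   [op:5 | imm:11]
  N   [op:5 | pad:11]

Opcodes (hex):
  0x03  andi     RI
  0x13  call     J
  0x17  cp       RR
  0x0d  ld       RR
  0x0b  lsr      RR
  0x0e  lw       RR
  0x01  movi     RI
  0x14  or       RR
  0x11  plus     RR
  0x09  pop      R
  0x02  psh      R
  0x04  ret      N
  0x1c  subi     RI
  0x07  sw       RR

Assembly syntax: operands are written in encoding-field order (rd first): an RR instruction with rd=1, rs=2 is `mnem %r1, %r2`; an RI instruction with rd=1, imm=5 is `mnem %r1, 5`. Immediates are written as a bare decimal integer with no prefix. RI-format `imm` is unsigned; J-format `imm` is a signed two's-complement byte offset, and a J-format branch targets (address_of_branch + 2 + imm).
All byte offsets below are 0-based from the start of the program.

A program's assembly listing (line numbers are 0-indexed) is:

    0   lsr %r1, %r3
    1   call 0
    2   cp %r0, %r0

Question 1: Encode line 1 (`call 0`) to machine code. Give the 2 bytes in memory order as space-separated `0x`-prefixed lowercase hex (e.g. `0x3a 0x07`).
line 1 (call): pack op=0x13:5|imm=0:11 = 0x9800; little→ 00 98

0x00 0x98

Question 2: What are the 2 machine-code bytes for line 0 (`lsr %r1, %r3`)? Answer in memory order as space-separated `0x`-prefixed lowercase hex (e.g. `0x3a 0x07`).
0x80 0x5b

0. lsr fields op=0xb:5|rd=1:2|rs=3:2|pad=0:7 → word 5b80h → 80 5b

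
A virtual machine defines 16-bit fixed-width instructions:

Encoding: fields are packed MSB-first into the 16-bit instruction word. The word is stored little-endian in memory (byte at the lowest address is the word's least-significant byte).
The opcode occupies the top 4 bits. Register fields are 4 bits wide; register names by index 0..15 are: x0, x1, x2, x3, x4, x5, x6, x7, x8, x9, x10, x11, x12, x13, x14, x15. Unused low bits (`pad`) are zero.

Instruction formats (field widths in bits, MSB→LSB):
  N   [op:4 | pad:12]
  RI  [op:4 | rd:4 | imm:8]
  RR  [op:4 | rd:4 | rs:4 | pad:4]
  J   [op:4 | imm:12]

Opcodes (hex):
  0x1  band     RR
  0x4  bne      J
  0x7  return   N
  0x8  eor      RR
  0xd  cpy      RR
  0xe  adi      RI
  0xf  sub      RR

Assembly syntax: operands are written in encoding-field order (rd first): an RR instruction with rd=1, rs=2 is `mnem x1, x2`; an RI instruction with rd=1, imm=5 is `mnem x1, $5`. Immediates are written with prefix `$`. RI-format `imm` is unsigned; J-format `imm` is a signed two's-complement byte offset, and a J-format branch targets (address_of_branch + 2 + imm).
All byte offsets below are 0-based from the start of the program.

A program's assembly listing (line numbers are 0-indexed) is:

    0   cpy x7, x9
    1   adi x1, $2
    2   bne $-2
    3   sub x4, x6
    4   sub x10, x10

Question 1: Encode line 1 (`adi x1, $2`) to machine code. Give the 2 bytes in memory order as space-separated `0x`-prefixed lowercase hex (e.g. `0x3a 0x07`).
1. adi fields op=0xe:4|rd=1:4|imm=2:8 → word e102h → 02 e1

0x02 0xe1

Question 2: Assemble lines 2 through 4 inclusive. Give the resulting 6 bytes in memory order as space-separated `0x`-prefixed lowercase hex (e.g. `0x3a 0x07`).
0xfe 0x4f 0x60 0xf4 0xa0 0xfa

L2: bne op=0x4:4|imm=-2:12 ⇒ 0x4ffe ⇒ little fe 4f
L3: sub op=0xf:4|rd=4:4|rs=6:4|pad=0:4 ⇒ 0xf460 ⇒ little 60 f4
L4: sub op=0xf:4|rd=10:4|rs=10:4|pad=0:4 ⇒ 0xfaa0 ⇒ little a0 fa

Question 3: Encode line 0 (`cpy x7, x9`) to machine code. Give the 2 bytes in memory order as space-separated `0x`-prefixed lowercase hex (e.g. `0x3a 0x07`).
0x90 0xd7

L0: cpy op=0xd:4|rd=7:4|rs=9:4|pad=0:4 ⇒ 0xd790 ⇒ little 90 d7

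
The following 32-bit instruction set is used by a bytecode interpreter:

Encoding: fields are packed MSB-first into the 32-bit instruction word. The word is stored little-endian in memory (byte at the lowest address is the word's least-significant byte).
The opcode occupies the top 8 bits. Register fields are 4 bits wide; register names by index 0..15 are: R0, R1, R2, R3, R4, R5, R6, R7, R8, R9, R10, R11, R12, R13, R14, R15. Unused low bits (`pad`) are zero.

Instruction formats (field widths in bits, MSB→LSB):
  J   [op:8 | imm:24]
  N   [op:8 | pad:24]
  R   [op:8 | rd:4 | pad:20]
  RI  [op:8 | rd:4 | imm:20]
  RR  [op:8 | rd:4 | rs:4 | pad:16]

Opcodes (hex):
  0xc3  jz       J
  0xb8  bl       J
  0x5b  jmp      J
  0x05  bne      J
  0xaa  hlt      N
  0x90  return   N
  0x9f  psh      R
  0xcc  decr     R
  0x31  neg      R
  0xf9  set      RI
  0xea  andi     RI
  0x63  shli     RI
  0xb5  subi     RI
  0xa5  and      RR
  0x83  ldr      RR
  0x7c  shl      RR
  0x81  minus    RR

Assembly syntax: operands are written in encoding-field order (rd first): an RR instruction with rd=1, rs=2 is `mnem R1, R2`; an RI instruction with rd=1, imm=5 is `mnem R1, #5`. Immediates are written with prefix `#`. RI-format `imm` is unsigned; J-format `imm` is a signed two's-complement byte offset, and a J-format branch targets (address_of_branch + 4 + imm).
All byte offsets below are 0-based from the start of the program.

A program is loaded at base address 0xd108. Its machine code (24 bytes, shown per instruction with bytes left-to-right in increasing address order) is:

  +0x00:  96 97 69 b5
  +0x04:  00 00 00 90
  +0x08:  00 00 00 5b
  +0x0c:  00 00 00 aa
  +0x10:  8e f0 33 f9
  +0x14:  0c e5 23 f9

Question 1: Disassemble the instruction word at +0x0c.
off 0x0c: read 00 00 00 aa as little → 0xaa000000
  top 8b → 0xaa → hlt [N]

hlt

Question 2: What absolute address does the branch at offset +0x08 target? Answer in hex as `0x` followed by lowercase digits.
off 0x08: read 00 00 00 5b as little → 0x5b000000
  op=0x5b000000>>24=0x5b ⇒ jmp (J)
  imm: (w>>0)&0xffffff=0x0 → #0
  target = base 0xd108 + off 0x08 + 4 + imm 0 = 0xd114

0xd114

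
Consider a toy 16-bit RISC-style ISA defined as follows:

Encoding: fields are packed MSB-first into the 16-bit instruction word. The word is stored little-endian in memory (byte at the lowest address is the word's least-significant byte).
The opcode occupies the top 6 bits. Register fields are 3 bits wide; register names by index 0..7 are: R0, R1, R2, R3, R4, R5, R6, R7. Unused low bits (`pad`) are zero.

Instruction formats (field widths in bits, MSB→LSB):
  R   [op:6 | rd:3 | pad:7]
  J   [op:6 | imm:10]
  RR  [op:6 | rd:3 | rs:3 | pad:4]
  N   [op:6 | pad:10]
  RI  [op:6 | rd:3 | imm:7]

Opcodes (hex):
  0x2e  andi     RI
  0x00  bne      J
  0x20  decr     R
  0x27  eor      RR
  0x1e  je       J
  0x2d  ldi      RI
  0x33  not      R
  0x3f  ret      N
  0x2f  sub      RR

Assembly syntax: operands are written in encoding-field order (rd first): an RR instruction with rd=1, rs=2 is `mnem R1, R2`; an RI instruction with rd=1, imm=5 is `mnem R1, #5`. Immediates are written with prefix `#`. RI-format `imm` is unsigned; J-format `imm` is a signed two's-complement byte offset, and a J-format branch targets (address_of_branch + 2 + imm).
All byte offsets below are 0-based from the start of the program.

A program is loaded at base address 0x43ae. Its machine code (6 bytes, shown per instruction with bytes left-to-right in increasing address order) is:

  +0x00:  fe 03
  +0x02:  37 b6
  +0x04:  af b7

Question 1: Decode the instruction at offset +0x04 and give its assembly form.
@+04  little-endian(af b7) = 0xb7af
  opcode bits[15:10]=0x2d: ldi/RI
  [9:7] rd=7 = R7
  [6:0] imm=47 = #47

ldi R7, #47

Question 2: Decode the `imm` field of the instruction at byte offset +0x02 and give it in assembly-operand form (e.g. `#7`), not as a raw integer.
@+02  little-endian(37 b6) = 0xb637
  opcode bits[15:10]=0x2d: ldi/RI
  rd: (w>>7)&0x7=0x4 → R4
  imm: (w>>0)&0x7f=0x37 → #55

#55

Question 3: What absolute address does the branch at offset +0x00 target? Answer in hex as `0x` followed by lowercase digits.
off 0x00: read fe 03 as little → 0x03fe
  op=0x03fe>>10=0x0 ⇒ bne (J)
  [9:0] imm=1022 (s10→-2) = #-2
  target = base 0x43ae + off 0x00 + 2 + imm -2 = 0x43ae

0x43ae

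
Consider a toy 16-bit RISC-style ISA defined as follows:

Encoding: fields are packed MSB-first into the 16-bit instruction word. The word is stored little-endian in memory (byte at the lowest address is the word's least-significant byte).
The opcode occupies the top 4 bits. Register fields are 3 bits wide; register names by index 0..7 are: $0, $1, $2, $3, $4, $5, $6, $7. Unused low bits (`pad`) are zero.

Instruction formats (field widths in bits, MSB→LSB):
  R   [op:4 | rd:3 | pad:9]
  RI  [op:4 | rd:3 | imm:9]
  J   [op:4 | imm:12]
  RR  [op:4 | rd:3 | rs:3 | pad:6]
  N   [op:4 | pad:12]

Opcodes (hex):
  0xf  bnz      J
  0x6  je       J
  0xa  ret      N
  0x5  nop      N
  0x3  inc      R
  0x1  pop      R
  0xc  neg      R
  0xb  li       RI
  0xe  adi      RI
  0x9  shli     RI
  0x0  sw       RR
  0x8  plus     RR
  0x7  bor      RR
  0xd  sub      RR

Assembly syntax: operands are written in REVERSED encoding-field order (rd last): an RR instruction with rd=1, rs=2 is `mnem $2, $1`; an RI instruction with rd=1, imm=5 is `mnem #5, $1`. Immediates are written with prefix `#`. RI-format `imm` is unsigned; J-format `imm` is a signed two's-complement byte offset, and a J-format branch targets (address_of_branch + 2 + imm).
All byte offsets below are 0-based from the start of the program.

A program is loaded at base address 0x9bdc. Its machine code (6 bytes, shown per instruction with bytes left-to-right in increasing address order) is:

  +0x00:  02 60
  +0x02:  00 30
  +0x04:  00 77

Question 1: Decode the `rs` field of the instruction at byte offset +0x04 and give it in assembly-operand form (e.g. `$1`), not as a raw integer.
$4

off 0x04: read 00 77 as little → 0x7700
  top 4b → 0x7 → bor [RR]
  [11:9] rd=3 = $3
  [8:6] rs=4 = $4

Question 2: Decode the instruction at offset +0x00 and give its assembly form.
off 0x00: read 02 60 as little → 0x6002
  op=0x6002>>12=0x6 ⇒ je (J)
  imm: (w>>0)&0xfff=0x2 → #2

je #2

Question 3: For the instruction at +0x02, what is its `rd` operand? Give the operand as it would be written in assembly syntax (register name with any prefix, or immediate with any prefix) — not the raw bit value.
$0

[02] 00 30 → 0x3000
  op=0x3000>>12=0x3 ⇒ inc (R)
  rd: (w>>9)&0x7=0x0 → $0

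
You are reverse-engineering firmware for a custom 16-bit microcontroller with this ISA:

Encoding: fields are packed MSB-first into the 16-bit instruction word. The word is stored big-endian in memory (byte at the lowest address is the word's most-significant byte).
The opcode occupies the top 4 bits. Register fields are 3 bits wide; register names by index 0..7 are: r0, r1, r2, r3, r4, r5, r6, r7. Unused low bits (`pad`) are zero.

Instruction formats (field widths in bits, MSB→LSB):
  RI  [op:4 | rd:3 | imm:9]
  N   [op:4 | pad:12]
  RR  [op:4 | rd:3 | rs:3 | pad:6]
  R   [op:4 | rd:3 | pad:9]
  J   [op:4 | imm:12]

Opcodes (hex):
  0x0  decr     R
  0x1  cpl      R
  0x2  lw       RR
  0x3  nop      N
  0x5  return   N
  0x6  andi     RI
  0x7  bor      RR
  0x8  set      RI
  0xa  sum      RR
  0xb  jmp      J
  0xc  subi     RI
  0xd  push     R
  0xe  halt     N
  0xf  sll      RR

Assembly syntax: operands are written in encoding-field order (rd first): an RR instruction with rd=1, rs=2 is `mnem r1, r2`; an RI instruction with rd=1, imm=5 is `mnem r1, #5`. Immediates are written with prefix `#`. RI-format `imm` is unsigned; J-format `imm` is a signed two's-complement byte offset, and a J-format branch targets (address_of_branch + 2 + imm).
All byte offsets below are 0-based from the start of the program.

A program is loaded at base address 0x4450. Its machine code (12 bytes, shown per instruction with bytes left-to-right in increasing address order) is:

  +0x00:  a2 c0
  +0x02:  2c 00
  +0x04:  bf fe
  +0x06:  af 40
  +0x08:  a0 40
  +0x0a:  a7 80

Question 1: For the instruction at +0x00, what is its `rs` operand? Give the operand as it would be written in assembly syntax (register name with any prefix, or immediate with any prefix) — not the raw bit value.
r3

@+00  big-endian(a2 c0) = 0xa2c0
  top 4b → 0xa → sum [RR]
  rd@[11:9]=0x1 ⇒ r1
  rs@[8:6]=0x3 ⇒ r3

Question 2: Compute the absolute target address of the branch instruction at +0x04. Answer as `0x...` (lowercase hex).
[04] bf fe → 0xbffe
  opcode bits[15:12]=0xb: jmp/J
  imm@[11:0]=0xffe (s12→-2) ⇒ #-2
  target = base 0x4450 + off 0x04 + 2 + imm -2 = 0x4454

0x4454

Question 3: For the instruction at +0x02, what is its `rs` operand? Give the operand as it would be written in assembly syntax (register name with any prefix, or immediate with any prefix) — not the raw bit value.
r0

[02] 2c 00 → 0x2c00
  top 4b → 0x2 → lw [RR]
  [11:9] rd=6 = r6
  [8:6] rs=0 = r0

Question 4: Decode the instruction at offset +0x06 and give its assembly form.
off 0x06: read af 40 as big → 0xaf40
  top 4b → 0xa → sum [RR]
  rd: (w>>9)&0x7=0x7 → r7
  rs: (w>>6)&0x7=0x5 → r5

sum r7, r5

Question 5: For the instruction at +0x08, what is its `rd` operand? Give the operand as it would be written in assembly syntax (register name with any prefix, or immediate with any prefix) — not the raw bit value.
r0

@+08  big-endian(a0 40) = 0xa040
  op=0xa040>>12=0xa ⇒ sum (RR)
  [11:9] rd=0 = r0
  [8:6] rs=1 = r1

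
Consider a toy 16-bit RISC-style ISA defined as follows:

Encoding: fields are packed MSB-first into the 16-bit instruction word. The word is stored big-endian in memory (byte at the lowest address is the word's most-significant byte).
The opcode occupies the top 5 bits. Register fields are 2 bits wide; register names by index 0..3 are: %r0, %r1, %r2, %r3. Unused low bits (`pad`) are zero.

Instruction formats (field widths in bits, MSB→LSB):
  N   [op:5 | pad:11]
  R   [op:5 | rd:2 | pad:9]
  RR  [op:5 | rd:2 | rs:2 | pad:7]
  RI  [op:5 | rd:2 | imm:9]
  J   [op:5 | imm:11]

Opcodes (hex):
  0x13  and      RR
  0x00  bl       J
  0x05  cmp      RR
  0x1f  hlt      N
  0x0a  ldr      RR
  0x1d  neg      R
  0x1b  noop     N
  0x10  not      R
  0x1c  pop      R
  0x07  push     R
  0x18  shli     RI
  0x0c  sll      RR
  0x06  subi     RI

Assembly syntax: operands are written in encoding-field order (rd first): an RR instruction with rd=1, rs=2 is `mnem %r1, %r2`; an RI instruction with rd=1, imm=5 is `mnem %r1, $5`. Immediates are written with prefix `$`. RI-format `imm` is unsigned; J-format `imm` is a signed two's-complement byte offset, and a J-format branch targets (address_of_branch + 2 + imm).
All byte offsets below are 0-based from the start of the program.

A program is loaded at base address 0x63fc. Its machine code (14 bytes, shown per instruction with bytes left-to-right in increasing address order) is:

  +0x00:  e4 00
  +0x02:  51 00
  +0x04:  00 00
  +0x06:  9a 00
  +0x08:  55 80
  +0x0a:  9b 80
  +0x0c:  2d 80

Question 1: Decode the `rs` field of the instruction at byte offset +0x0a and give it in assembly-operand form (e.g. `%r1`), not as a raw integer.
off 0x0a: read 9b 80 as big → 0x9b80
  opcode bits[15:11]=0x13: and/RR
  rd@[10:9]=0x1 ⇒ %r1
  rs@[8:7]=0x3 ⇒ %r3

%r3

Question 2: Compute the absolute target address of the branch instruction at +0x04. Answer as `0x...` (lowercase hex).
0x6402

@+04  big-endian(00 00) = 0x0000
  opcode bits[15:11]=0x0: bl/J
  imm@[10:0]=0x0 ⇒ $0
  target = base 0x63fc + off 0x04 + 2 + imm 0 = 0x6402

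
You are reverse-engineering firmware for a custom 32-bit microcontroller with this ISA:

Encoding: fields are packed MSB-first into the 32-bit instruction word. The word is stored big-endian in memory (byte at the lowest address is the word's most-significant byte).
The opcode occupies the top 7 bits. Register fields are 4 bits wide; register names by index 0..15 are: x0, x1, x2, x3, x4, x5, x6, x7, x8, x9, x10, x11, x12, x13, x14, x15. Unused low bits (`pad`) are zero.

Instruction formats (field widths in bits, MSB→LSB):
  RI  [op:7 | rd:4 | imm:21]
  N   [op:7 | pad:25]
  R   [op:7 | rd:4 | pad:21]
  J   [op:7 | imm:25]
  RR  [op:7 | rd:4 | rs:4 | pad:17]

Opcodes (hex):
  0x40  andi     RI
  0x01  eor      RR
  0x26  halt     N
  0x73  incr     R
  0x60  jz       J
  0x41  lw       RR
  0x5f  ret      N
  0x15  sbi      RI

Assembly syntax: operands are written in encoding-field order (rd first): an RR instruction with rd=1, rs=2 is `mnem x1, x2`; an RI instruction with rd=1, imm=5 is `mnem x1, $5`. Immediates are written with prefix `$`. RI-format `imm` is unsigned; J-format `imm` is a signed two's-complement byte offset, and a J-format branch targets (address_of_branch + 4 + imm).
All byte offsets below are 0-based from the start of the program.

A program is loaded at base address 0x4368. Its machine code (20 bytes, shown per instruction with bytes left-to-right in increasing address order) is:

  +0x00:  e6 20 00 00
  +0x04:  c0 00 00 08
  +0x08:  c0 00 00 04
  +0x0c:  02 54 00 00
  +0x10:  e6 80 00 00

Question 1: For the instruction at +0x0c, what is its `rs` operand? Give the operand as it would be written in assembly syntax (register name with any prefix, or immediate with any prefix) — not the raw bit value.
x10

@+0c  big-endian(02 54 00 00) = 0x02540000
  opcode bits[31:25]=0x1: eor/RR
  [24:21] rd=2 = x2
  [20:17] rs=10 = x10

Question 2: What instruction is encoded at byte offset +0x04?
off 0x04: read c0 00 00 08 as big → 0xc0000008
  op=0xc0000008>>25=0x60 ⇒ jz (J)
  [24:0] imm=8 = $8

jz $8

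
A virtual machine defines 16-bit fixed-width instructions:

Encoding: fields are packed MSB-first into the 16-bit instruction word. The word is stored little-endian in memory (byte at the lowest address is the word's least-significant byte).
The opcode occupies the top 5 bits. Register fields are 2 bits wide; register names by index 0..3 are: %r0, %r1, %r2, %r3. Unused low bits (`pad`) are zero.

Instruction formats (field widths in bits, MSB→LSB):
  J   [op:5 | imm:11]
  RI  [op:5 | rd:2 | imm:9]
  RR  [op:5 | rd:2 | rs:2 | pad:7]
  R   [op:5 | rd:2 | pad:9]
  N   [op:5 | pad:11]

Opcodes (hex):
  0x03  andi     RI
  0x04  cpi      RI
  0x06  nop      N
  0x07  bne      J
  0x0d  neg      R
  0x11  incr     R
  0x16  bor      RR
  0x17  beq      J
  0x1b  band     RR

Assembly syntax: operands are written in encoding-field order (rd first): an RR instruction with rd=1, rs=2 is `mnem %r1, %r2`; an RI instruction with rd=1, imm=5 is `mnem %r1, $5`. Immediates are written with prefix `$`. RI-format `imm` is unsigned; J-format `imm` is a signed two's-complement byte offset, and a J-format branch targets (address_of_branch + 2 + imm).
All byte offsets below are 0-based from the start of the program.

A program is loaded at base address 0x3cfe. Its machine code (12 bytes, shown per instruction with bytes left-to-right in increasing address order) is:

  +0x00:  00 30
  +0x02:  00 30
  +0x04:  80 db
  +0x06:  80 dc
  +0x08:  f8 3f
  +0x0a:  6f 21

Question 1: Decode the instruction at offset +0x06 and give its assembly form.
band %r2, %r1

+0x06: 80 dc ⇒ word 0xdc80 (little)
  op=0xdc80>>11=0x1b ⇒ band (RR)
  rd: (w>>9)&0x3=0x2 → %r2
  rs: (w>>7)&0x3=0x1 → %r1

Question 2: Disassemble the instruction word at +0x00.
nop

+0x00: 00 30 ⇒ word 0x3000 (little)
  top 5b → 0x6 → nop [N]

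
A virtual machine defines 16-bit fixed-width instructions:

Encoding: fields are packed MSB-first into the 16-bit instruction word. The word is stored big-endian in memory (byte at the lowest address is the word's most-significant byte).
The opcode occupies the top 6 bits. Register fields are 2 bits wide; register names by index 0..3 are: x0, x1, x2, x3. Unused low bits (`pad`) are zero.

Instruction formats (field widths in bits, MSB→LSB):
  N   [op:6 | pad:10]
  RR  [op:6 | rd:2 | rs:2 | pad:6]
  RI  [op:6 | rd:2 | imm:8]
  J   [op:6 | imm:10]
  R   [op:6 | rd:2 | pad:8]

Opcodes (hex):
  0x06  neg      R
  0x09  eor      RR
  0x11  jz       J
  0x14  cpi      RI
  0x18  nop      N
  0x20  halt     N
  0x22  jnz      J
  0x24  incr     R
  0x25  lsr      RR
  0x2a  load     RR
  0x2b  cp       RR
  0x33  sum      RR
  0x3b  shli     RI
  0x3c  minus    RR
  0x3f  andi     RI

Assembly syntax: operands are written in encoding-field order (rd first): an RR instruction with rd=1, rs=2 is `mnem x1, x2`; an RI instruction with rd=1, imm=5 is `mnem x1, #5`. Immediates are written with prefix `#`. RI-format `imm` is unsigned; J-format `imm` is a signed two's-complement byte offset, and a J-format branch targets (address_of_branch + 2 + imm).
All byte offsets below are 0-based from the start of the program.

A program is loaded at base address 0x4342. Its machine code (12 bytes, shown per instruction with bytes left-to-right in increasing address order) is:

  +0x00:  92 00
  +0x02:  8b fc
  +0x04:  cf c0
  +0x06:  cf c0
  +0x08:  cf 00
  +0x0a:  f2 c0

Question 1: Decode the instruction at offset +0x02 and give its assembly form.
[02] 8b fc → 0x8bfc
  top 6b → 0x22 → jnz [J]
  imm: (w>>0)&0x3ff=0x3fc (s10→-4) → #-4

jnz #-4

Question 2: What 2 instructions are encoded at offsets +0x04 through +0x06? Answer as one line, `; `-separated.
@+04  big-endian(cf c0) = 0xcfc0
  opcode bits[15:10]=0x33: sum/RR
  rd: (w>>8)&0x3=0x3 → x3
  rs: (w>>6)&0x3=0x3 → x3
@+06  big-endian(cf c0) = 0xcfc0
  opcode bits[15:10]=0x33: sum/RR
  rd: (w>>8)&0x3=0x3 → x3
  rs: (w>>6)&0x3=0x3 → x3

sum x3, x3; sum x3, x3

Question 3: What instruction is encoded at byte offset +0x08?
@+08  big-endian(cf 00) = 0xcf00
  top 6b → 0x33 → sum [RR]
  rd@[9:8]=0x3 ⇒ x3
  rs@[7:6]=0x0 ⇒ x0

sum x3, x0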